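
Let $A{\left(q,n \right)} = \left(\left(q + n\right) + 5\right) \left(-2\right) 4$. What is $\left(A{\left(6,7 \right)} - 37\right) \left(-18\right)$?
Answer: $3258$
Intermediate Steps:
$A{\left(q,n \right)} = -40 - 8 n - 8 q$ ($A{\left(q,n \right)} = \left(\left(n + q\right) + 5\right) \left(-2\right) 4 = \left(5 + n + q\right) \left(-2\right) 4 = \left(-10 - 2 n - 2 q\right) 4 = -40 - 8 n - 8 q$)
$\left(A{\left(6,7 \right)} - 37\right) \left(-18\right) = \left(\left(-40 - 56 - 48\right) - 37\right) \left(-18\right) = \left(-144 - 37\right) \left(-18\right) = \left(-181\right) \left(-18\right) = 3258$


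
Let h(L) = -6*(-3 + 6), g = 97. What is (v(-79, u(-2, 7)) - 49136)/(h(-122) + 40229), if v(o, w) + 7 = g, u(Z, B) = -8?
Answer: -49046/40211 ≈ -1.2197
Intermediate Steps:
v(o, w) = 90 (v(o, w) = -7 + 97 = 90)
h(L) = -18 (h(L) = -6*3 = -18)
(v(-79, u(-2, 7)) - 49136)/(h(-122) + 40229) = (90 - 49136)/(-18 + 40229) = -49046/40211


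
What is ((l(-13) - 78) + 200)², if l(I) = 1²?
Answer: 15129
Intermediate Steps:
l(I) = 1
((l(-13) - 78) + 200)² = ((1 - 78) + 200)² = (-77 + 200)² = 123² = 15129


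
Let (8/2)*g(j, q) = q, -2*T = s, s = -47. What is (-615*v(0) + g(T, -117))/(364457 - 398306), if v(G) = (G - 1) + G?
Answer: -781/45132 ≈ -0.017305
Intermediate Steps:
T = 47/2 (T = -½*(-47) = 47/2 ≈ 23.500)
g(j, q) = q/4
v(G) = -1 + 2*G (v(G) = (-1 + G) + G = -1 + 2*G)
(-615*v(0) + g(T, -117))/(364457 - 398306) = (-615*(-1 + 2*0) + (¼)*(-117))/(364457 - 398306) = (-615*(-1 + 0) - 117/4)/(-33849) = (-615*(-1) - 117/4)*(-1/33849) = (615 - 117/4)*(-1/33849) = (2343/4)*(-1/33849) = -781/45132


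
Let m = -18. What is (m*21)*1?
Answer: -378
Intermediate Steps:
(m*21)*1 = -18*21*1 = -378*1 = -378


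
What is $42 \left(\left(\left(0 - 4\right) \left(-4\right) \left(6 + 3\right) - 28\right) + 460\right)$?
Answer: $24192$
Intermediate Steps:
$42 \left(\left(\left(0 - 4\right) \left(-4\right) \left(6 + 3\right) - 28\right) + 460\right) = 42 \left(\left(\left(-4\right) \left(-4\right) 9 - 28\right) + 460\right) = 42 \left(\left(16 \cdot 9 - 28\right) + 460\right) = 42 \left(\left(144 - 28\right) + 460\right) = 42 \left(116 + 460\right) = 42 \cdot 576 = 24192$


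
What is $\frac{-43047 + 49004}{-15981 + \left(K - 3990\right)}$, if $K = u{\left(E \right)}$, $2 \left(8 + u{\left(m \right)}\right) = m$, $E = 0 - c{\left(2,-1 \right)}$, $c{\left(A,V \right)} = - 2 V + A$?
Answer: $- \frac{5957}{19981} \approx -0.29813$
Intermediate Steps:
$c{\left(A,V \right)} = A - 2 V$
$E = -4$ ($E = 0 - \left(2 - -2\right) = 0 - \left(2 + 2\right) = 0 - 4 = -4$)
$u{\left(m \right)} = -8 + \frac{m}{2}$
$K = -10$ ($K = -8 + \frac{1}{2} \left(-4\right) = -8 - 2 = -10$)
$\frac{-43047 + 49004}{-15981 + \left(K - 3990\right)} = \frac{-43047 + 49004}{-15981 - 4000} = \frac{5957}{-15981 - 4000} = \frac{5957}{-19981} = 5957 \left(- \frac{1}{19981}\right) = - \frac{5957}{19981}$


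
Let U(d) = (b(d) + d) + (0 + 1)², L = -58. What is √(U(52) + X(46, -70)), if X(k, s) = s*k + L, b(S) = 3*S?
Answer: 3*I*√341 ≈ 55.399*I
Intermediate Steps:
X(k, s) = -58 + k*s (X(k, s) = s*k - 58 = k*s - 58 = -58 + k*s)
U(d) = 1 + 4*d (U(d) = (3*d + d) + (0 + 1)² = 4*d + 1² = 4*d + 1 = 1 + 4*d)
√(U(52) + X(46, -70)) = √((1 + 4*52) + (-58 + 46*(-70))) = √((1 + 208) + (-58 - 3220)) = √(209 - 3278) = √(-3069) = 3*I*√341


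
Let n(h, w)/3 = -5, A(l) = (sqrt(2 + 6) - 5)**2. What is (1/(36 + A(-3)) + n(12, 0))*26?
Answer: -1542996/3961 + 520*sqrt(2)/3961 ≈ -389.36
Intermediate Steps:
A(l) = (-5 + 2*sqrt(2))**2 (A(l) = (sqrt(8) - 5)**2 = (2*sqrt(2) - 5)**2 = (-5 + 2*sqrt(2))**2)
n(h, w) = -15 (n(h, w) = 3*(-5) = -15)
(1/(36 + A(-3)) + n(12, 0))*26 = (1/(36 + (33 - 20*sqrt(2))) - 15)*26 = (1/(69 - 20*sqrt(2)) - 15)*26 = (-15 + 1/(69 - 20*sqrt(2)))*26 = -390 + 26/(69 - 20*sqrt(2))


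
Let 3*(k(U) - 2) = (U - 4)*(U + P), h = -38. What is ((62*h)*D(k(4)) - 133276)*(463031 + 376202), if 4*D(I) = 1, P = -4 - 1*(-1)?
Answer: -112343925545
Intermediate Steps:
P = -3 (P = -4 + 1 = -3)
k(U) = 2 + (-4 + U)*(-3 + U)/3 (k(U) = 2 + ((U - 4)*(U - 3))/3 = 2 + ((-4 + U)*(-3 + U))/3 = 2 + (-4 + U)*(-3 + U)/3)
D(I) = ¼ (D(I) = (¼)*1 = ¼)
((62*h)*D(k(4)) - 133276)*(463031 + 376202) = ((62*(-38))*(¼) - 133276)*(463031 + 376202) = (-2356*¼ - 133276)*839233 = (-589 - 133276)*839233 = -133865*839233 = -112343925545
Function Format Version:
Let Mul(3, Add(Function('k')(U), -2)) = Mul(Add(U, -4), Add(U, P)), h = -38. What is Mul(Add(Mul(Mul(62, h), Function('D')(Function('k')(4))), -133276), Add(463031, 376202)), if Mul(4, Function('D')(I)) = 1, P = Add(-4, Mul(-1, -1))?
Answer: -112343925545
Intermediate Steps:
P = -3 (P = Add(-4, 1) = -3)
Function('k')(U) = Add(2, Mul(Rational(1, 3), Add(-4, U), Add(-3, U))) (Function('k')(U) = Add(2, Mul(Rational(1, 3), Mul(Add(U, -4), Add(U, -3)))) = Add(2, Mul(Rational(1, 3), Mul(Add(-4, U), Add(-3, U)))) = Add(2, Mul(Rational(1, 3), Add(-4, U), Add(-3, U))))
Function('D')(I) = Rational(1, 4) (Function('D')(I) = Mul(Rational(1, 4), 1) = Rational(1, 4))
Mul(Add(Mul(Mul(62, h), Function('D')(Function('k')(4))), -133276), Add(463031, 376202)) = Mul(Add(Mul(Mul(62, -38), Rational(1, 4)), -133276), Add(463031, 376202)) = Mul(Add(Mul(-2356, Rational(1, 4)), -133276), 839233) = Mul(Add(-589, -133276), 839233) = Mul(-133865, 839233) = -112343925545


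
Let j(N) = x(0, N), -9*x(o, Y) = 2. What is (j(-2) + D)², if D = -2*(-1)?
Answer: 256/81 ≈ 3.1605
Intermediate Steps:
D = 2
x(o, Y) = -2/9 (x(o, Y) = -⅑*2 = -2/9)
j(N) = -2/9
(j(-2) + D)² = (-2/9 + 2)² = (16/9)² = 256/81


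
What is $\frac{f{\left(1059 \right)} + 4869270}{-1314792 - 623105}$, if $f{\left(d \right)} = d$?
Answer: $- \frac{4870329}{1937897} \approx -2.5132$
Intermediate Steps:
$\frac{f{\left(1059 \right)} + 4869270}{-1314792 - 623105} = \frac{1059 + 4869270}{-1314792 - 623105} = \frac{4870329}{-1937897} = 4870329 \left(- \frac{1}{1937897}\right) = - \frac{4870329}{1937897}$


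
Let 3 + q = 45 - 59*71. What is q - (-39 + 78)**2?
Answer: -5668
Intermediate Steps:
q = -4147 (q = -3 + (45 - 59*71) = -3 + (45 - 4189) = -3 - 4144 = -4147)
q - (-39 + 78)**2 = -4147 - (-39 + 78)**2 = -4147 - 1*39**2 = -4147 - 1*1521 = -4147 - 1521 = -5668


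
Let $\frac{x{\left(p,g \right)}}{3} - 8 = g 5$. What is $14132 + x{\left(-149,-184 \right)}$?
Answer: $11396$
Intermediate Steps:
$x{\left(p,g \right)} = 24 + 15 g$ ($x{\left(p,g \right)} = 24 + 3 g 5 = 24 + 3 \cdot 5 g = 24 + 15 g$)
$14132 + x{\left(-149,-184 \right)} = 14132 + \left(24 + 15 \left(-184\right)\right) = 14132 + \left(24 - 2760\right) = 14132 - 2736 = 11396$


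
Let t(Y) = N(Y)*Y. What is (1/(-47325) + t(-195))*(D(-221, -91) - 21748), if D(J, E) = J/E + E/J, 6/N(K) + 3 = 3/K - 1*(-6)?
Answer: 1552201776901876/182090825 ≈ 8.5243e+6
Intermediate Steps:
N(K) = 6/(3 + 3/K) (N(K) = 6/(-3 + (3/K - 1*(-6))) = 6/(-3 + (3/K + 6)) = 6/(-3 + (6 + 3/K)) = 6/(3 + 3/K))
D(J, E) = E/J + J/E
t(Y) = 2*Y**2/(1 + Y) (t(Y) = (2*Y/(1 + Y))*Y = 2*Y**2/(1 + Y))
(1/(-47325) + t(-195))*(D(-221, -91) - 21748) = (1/(-47325) + 2*(-195)**2/(1 - 195))*((-91/(-221) - 221/(-91)) - 21748) = (-1/47325 + 2*38025/(-194))*((-91*(-1/221) - 221*(-1/91)) - 21748) = (-1/47325 + 2*38025*(-1/194))*((7/17 + 17/7) - 21748) = (-1/47325 - 38025/97)*(338/119 - 21748) = -1799533222/4590525*(-2587674/119) = 1552201776901876/182090825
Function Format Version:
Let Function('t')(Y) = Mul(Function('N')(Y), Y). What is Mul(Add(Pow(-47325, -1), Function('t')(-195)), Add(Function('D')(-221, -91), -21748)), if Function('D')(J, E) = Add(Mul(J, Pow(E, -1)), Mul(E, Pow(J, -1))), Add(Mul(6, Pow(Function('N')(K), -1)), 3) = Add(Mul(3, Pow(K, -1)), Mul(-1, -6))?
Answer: Rational(1552201776901876, 182090825) ≈ 8.5243e+6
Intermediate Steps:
Function('N')(K) = Mul(6, Pow(Add(3, Mul(3, Pow(K, -1))), -1)) (Function('N')(K) = Mul(6, Pow(Add(-3, Add(Mul(3, Pow(K, -1)), Mul(-1, -6))), -1)) = Mul(6, Pow(Add(-3, Add(Mul(3, Pow(K, -1)), 6)), -1)) = Mul(6, Pow(Add(-3, Add(6, Mul(3, Pow(K, -1)))), -1)) = Mul(6, Pow(Add(3, Mul(3, Pow(K, -1))), -1)))
Function('D')(J, E) = Add(Mul(E, Pow(J, -1)), Mul(J, Pow(E, -1)))
Function('t')(Y) = Mul(2, Pow(Y, 2), Pow(Add(1, Y), -1)) (Function('t')(Y) = Mul(Mul(2, Y, Pow(Add(1, Y), -1)), Y) = Mul(2, Pow(Y, 2), Pow(Add(1, Y), -1)))
Mul(Add(Pow(-47325, -1), Function('t')(-195)), Add(Function('D')(-221, -91), -21748)) = Mul(Add(Pow(-47325, -1), Mul(2, Pow(-195, 2), Pow(Add(1, -195), -1))), Add(Add(Mul(-91, Pow(-221, -1)), Mul(-221, Pow(-91, -1))), -21748)) = Mul(Add(Rational(-1, 47325), Mul(2, 38025, Pow(-194, -1))), Add(Add(Mul(-91, Rational(-1, 221)), Mul(-221, Rational(-1, 91))), -21748)) = Mul(Add(Rational(-1, 47325), Mul(2, 38025, Rational(-1, 194))), Add(Add(Rational(7, 17), Rational(17, 7)), -21748)) = Mul(Add(Rational(-1, 47325), Rational(-38025, 97)), Add(Rational(338, 119), -21748)) = Mul(Rational(-1799533222, 4590525), Rational(-2587674, 119)) = Rational(1552201776901876, 182090825)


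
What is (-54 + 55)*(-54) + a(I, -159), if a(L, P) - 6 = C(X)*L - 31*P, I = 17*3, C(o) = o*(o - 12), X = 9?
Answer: 3504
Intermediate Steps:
C(o) = o*(-12 + o)
I = 51
a(L, P) = 6 - 31*P - 27*L (a(L, P) = 6 + ((9*(-12 + 9))*L - 31*P) = 6 + ((9*(-3))*L - 31*P) = 6 + (-27*L - 31*P) = 6 + (-31*P - 27*L) = 6 - 31*P - 27*L)
(-54 + 55)*(-54) + a(I, -159) = (-54 + 55)*(-54) + (6 - 31*(-159) - 27*51) = 1*(-54) + (6 + 4929 - 1377) = -54 + 3558 = 3504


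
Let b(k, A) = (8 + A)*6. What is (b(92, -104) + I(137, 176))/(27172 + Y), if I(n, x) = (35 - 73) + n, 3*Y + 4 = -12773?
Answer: -477/22913 ≈ -0.020818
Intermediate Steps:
b(k, A) = 48 + 6*A
Y = -4259 (Y = -4/3 + (⅓)*(-12773) = -4/3 - 12773/3 = -4259)
I(n, x) = -38 + n
(b(92, -104) + I(137, 176))/(27172 + Y) = ((48 + 6*(-104)) + (-38 + 137))/(27172 - 4259) = ((48 - 624) + 99)/22913 = (-576 + 99)*(1/22913) = -477*1/22913 = -477/22913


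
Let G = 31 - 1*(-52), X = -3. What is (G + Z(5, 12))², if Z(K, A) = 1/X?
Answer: 61504/9 ≈ 6833.8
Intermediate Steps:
G = 83 (G = 31 + 52 = 83)
Z(K, A) = -⅓ (Z(K, A) = 1/(-3) = -⅓)
(G + Z(5, 12))² = (83 - ⅓)² = (248/3)² = 61504/9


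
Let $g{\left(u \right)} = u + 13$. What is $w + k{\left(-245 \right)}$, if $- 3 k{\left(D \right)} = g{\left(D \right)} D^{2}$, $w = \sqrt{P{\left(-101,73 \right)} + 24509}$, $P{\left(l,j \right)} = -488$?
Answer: $\frac{13925800}{3} + 3 \sqrt{2669} \approx 4.6421 \cdot 10^{6}$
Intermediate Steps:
$g{\left(u \right)} = 13 + u$
$w = 3 \sqrt{2669}$ ($w = \sqrt{-488 + 24509} = \sqrt{24021} = 3 \sqrt{2669} \approx 154.99$)
$k{\left(D \right)} = - \frac{D^{2} \left(13 + D\right)}{3}$ ($k{\left(D \right)} = - \frac{\left(13 + D\right) D^{2}}{3} = - \frac{D^{2} \left(13 + D\right)}{3}$)
$w + k{\left(-245 \right)} = 3 \sqrt{2669} + \frac{\left(-245\right)^{2} \left(-13 - -245\right)}{3} = 3 \sqrt{2669} + \frac{1}{3} \cdot 60025 \left(-13 + 245\right) = 3 \sqrt{2669} + \frac{1}{3} \cdot 60025 \cdot 232 = 3 \sqrt{2669} + \frac{13925800}{3} = \frac{13925800}{3} + 3 \sqrt{2669}$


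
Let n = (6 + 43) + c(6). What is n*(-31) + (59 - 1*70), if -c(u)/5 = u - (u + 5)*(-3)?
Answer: 4515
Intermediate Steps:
c(u) = -75 - 20*u (c(u) = -5*(u - (u + 5)*(-3)) = -5*(u - (5 + u)*(-3)) = -5*(u - (-15 - 3*u)) = -5*(u + (15 + 3*u)) = -5*(15 + 4*u) = -75 - 20*u)
n = -146 (n = (6 + 43) + (-75 - 20*6) = 49 + (-75 - 120) = 49 - 195 = -146)
n*(-31) + (59 - 1*70) = -146*(-31) + (59 - 1*70) = 4526 + (59 - 70) = 4526 - 11 = 4515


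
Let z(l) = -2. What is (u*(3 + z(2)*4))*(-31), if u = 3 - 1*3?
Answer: 0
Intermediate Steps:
u = 0 (u = 3 - 3 = 0)
(u*(3 + z(2)*4))*(-31) = (0*(3 - 2*4))*(-31) = (0*(3 - 8))*(-31) = (0*(-5))*(-31) = 0*(-31) = 0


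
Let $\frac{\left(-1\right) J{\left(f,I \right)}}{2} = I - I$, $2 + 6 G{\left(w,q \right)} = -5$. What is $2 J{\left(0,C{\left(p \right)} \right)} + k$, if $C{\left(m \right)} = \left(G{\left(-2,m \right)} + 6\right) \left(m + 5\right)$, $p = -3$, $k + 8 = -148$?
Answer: $-156$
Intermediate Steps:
$k = -156$ ($k = -8 - 148 = -156$)
$G{\left(w,q \right)} = - \frac{7}{6}$ ($G{\left(w,q \right)} = - \frac{1}{3} + \frac{1}{6} \left(-5\right) = - \frac{1}{3} - \frac{5}{6} = - \frac{7}{6}$)
$C{\left(m \right)} = \frac{145}{6} + \frac{29 m}{6}$ ($C{\left(m \right)} = \left(- \frac{7}{6} + 6\right) \left(m + 5\right) = \frac{29 \left(5 + m\right)}{6} = \frac{145}{6} + \frac{29 m}{6}$)
$J{\left(f,I \right)} = 0$ ($J{\left(f,I \right)} = - 2 \left(I - I\right) = \left(-2\right) 0 = 0$)
$2 J{\left(0,C{\left(p \right)} \right)} + k = 2 \cdot 0 - 156 = 0 - 156 = -156$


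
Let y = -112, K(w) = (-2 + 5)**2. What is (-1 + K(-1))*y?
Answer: -896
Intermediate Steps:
K(w) = 9 (K(w) = 3**2 = 9)
(-1 + K(-1))*y = (-1 + 9)*(-112) = 8*(-112) = -896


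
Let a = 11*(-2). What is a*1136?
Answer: -24992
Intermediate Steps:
a = -22
a*1136 = -22*1136 = -24992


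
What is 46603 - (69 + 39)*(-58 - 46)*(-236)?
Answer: -2604149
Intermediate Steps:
46603 - (69 + 39)*(-58 - 46)*(-236) = 46603 - 108*(-104)*(-236) = 46603 - (-11232)*(-236) = 46603 - 1*2650752 = 46603 - 2650752 = -2604149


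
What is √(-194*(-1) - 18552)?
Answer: I*√18358 ≈ 135.49*I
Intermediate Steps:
√(-194*(-1) - 18552) = √(194 - 18552) = √(-18358) = I*√18358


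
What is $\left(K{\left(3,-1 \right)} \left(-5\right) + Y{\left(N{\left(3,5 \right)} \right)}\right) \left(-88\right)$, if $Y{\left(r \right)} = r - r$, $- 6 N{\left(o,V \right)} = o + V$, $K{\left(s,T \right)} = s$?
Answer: $1320$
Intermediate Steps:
$N{\left(o,V \right)} = - \frac{V}{6} - \frac{o}{6}$ ($N{\left(o,V \right)} = - \frac{o + V}{6} = - \frac{V + o}{6} = - \frac{V}{6} - \frac{o}{6}$)
$Y{\left(r \right)} = 0$
$\left(K{\left(3,-1 \right)} \left(-5\right) + Y{\left(N{\left(3,5 \right)} \right)}\right) \left(-88\right) = \left(3 \left(-5\right) + 0\right) \left(-88\right) = \left(-15 + 0\right) \left(-88\right) = \left(-15\right) \left(-88\right) = 1320$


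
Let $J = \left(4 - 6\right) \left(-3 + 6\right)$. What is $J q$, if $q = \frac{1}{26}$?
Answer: $- \frac{3}{13} \approx -0.23077$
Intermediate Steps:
$q = \frac{1}{26} \approx 0.038462$
$J = -6$ ($J = \left(-2\right) 3 = -6$)
$J q = \left(-6\right) \frac{1}{26} = - \frac{3}{13}$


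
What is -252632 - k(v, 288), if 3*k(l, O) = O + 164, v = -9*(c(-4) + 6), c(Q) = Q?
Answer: -758348/3 ≈ -2.5278e+5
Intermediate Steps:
v = -18 (v = -9*(-4 + 6) = -9*2 = -18)
k(l, O) = 164/3 + O/3 (k(l, O) = (O + 164)/3 = (164 + O)/3 = 164/3 + O/3)
-252632 - k(v, 288) = -252632 - (164/3 + (1/3)*288) = -252632 - (164/3 + 96) = -252632 - 1*452/3 = -252632 - 452/3 = -758348/3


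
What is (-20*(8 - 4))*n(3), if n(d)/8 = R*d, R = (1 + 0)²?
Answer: -1920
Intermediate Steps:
R = 1 (R = 1² = 1)
n(d) = 8*d (n(d) = 8*(1*d) = 8*d)
(-20*(8 - 4))*n(3) = (-20*(8 - 4))*(8*3) = -20*4*24 = -80*24 = -1920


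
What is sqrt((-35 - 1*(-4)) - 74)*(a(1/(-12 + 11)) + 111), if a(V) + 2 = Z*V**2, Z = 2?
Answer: 111*I*sqrt(105) ≈ 1137.4*I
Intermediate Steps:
a(V) = -2 + 2*V**2
sqrt((-35 - 1*(-4)) - 74)*(a(1/(-12 + 11)) + 111) = sqrt((-35 - 1*(-4)) - 74)*((-2 + 2*(1/(-12 + 11))**2) + 111) = sqrt((-35 + 4) - 74)*((-2 + 2*(1/(-1))**2) + 111) = sqrt(-31 - 74)*((-2 + 2*(-1)**2) + 111) = sqrt(-105)*((-2 + 2*1) + 111) = (I*sqrt(105))*((-2 + 2) + 111) = (I*sqrt(105))*(0 + 111) = (I*sqrt(105))*111 = 111*I*sqrt(105)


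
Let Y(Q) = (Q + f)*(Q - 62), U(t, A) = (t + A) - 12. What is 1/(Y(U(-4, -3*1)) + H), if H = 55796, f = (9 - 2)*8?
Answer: 1/52799 ≈ 1.8940e-5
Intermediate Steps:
f = 56 (f = 7*8 = 56)
U(t, A) = -12 + A + t (U(t, A) = (A + t) - 12 = -12 + A + t)
Y(Q) = (-62 + Q)*(56 + Q) (Y(Q) = (Q + 56)*(Q - 62) = (56 + Q)*(-62 + Q) = (-62 + Q)*(56 + Q))
1/(Y(U(-4, -3*1)) + H) = 1/((-3472 + (-12 - 3*1 - 4)² - 6*(-12 - 3*1 - 4)) + 55796) = 1/((-3472 + (-12 - 3 - 4)² - 6*(-12 - 3 - 4)) + 55796) = 1/((-3472 + (-19)² - 6*(-19)) + 55796) = 1/((-3472 + 361 + 114) + 55796) = 1/(-2997 + 55796) = 1/52799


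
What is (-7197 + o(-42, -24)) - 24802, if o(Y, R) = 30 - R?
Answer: -31945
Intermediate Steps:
(-7197 + o(-42, -24)) - 24802 = (-7197 + (30 - 1*(-24))) - 24802 = (-7197 + (30 + 24)) - 24802 = (-7197 + 54) - 24802 = -7143 - 24802 = -31945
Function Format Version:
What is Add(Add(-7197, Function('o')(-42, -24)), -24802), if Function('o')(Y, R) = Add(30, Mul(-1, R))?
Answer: -31945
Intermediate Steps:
Add(Add(-7197, Function('o')(-42, -24)), -24802) = Add(Add(-7197, Add(30, Mul(-1, -24))), -24802) = Add(Add(-7197, Add(30, 24)), -24802) = Add(Add(-7197, 54), -24802) = Add(-7143, -24802) = -31945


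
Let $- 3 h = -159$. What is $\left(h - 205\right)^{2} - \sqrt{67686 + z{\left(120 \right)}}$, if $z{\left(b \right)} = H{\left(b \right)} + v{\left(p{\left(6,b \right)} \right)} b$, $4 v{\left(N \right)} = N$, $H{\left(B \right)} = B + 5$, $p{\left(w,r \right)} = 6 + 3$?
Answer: $23104 - \sqrt{68081} \approx 22843.0$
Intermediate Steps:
$p{\left(w,r \right)} = 9$
$H{\left(B \right)} = 5 + B$
$h = 53$ ($h = \left(- \frac{1}{3}\right) \left(-159\right) = 53$)
$v{\left(N \right)} = \frac{N}{4}$
$z{\left(b \right)} = 5 + \frac{13 b}{4}$ ($z{\left(b \right)} = \left(5 + b\right) + \frac{1}{4} \cdot 9 b = \left(5 + b\right) + \frac{9 b}{4} = 5 + \frac{13 b}{4}$)
$\left(h - 205\right)^{2} - \sqrt{67686 + z{\left(120 \right)}} = \left(53 - 205\right)^{2} - \sqrt{67686 + \left(5 + \frac{13}{4} \cdot 120\right)} = \left(-152\right)^{2} - \sqrt{67686 + \left(5 + 390\right)} = 23104 - \sqrt{67686 + 395} = 23104 - \sqrt{68081}$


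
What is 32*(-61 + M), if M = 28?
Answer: -1056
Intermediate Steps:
32*(-61 + M) = 32*(-61 + 28) = 32*(-33) = -1056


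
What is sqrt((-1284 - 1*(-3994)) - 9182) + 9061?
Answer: 9061 + 2*I*sqrt(1618) ≈ 9061.0 + 80.449*I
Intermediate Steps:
sqrt((-1284 - 1*(-3994)) - 9182) + 9061 = sqrt((-1284 + 3994) - 9182) + 9061 = sqrt(2710 - 9182) + 9061 = sqrt(-6472) + 9061 = 2*I*sqrt(1618) + 9061 = 9061 + 2*I*sqrt(1618)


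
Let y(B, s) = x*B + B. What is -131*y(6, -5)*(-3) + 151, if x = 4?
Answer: 11941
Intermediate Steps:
y(B, s) = 5*B (y(B, s) = 4*B + B = 5*B)
-131*y(6, -5)*(-3) + 151 = -131*5*6*(-3) + 151 = -3930*(-3) + 151 = -131*(-90) + 151 = 11790 + 151 = 11941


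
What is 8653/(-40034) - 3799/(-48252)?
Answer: -132717695/965860284 ≈ -0.13741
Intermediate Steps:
8653/(-40034) - 3799/(-48252) = 8653*(-1/40034) - 3799*(-1/48252) = -8653/40034 + 3799/48252 = -132717695/965860284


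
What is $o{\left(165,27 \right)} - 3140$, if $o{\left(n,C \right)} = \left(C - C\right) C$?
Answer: $-3140$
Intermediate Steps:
$o{\left(n,C \right)} = 0$ ($o{\left(n,C \right)} = 0 C = 0$)
$o{\left(165,27 \right)} - 3140 = 0 - 3140 = -3140$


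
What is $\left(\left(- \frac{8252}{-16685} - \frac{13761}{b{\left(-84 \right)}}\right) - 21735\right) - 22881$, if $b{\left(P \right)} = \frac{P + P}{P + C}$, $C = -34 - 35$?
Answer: $- \frac{53396660183}{934360} \approx -57148.0$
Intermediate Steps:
$C = -69$
$b{\left(P \right)} = \frac{2 P}{-69 + P}$ ($b{\left(P \right)} = \frac{P + P}{P - 69} = \frac{2 P}{-69 + P}$)
$\left(\left(- \frac{8252}{-16685} - \frac{13761}{b{\left(-84 \right)}}\right) - 21735\right) - 22881 = \left(\left(- \frac{8252}{-16685} - \frac{13761}{2 \left(-84\right) \frac{1}{-69 - 84}}\right) - 21735\right) - 22881 = \left(\left(\left(-8252\right) \left(- \frac{1}{16685}\right) - \frac{13761}{2 \left(-84\right) \frac{1}{-153}}\right) - 21735\right) - 22881 = \left(\left(\frac{8252}{16685} - \frac{13761}{2 \left(-84\right) \left(- \frac{1}{153}\right)}\right) - 21735\right) - 22881 = \left(\left(\frac{8252}{16685} - \frac{13761}{\frac{56}{51}}\right) - 21735\right) - 22881 = \left(\left(\frac{8252}{16685} - \frac{701811}{56}\right) - 21735\right) - 22881 = \left(- \frac{11709254423}{934360} - 21735\right) - 22881 = - \frac{32017569023}{934360} - 22881 = - \frac{53396660183}{934360}$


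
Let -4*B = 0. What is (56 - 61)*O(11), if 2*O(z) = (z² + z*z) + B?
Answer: -605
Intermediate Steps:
B = 0 (B = -¼*0 = 0)
O(z) = z² (O(z) = ((z² + z*z) + 0)/2 = ((z² + z²) + 0)/2 = (2*z² + 0)/2 = (2*z²)/2 = z²)
(56 - 61)*O(11) = (56 - 61)*11² = -5*121 = -605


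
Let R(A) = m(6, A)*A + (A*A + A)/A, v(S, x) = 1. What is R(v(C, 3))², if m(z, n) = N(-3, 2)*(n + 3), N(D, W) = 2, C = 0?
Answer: 100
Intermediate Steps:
m(z, n) = 6 + 2*n (m(z, n) = 2*(n + 3) = 2*(3 + n) = 6 + 2*n)
R(A) = A*(6 + 2*A) + (A + A²)/A (R(A) = (6 + 2*A)*A + (A*A + A)/A = A*(6 + 2*A) + (A² + A)/A = A*(6 + 2*A) + (A + A²)/A)
R(v(C, 3))² = (1 + 1 + 2*1*(3 + 1))² = (1 + 1 + 2*1*4)² = (1 + 1 + 8)² = 10² = 100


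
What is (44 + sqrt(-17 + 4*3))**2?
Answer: (44 + I*sqrt(5))**2 ≈ 1931.0 + 196.77*I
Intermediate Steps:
(44 + sqrt(-17 + 4*3))**2 = (44 + sqrt(-17 + 12))**2 = (44 + sqrt(-5))**2 = (44 + I*sqrt(5))**2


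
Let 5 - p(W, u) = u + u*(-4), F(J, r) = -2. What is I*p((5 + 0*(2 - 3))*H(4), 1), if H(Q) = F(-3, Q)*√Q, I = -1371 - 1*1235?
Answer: -20848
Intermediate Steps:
I = -2606 (I = -1371 - 1235 = -2606)
H(Q) = -2*√Q
p(W, u) = 5 + 3*u (p(W, u) = 5 - (u + u*(-4)) = 5 - (u - 4*u) = 5 - (-3)*u = 5 + 3*u)
I*p((5 + 0*(2 - 3))*H(4), 1) = -2606*(5 + 3*1) = -2606*(5 + 3) = -2606*8 = -20848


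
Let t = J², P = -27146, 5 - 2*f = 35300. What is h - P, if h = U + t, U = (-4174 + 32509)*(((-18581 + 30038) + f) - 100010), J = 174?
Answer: -6018267491/2 ≈ -3.0091e+9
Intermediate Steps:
f = -35295/2 (f = 5/2 - ½*35300 = 5/2 - 17650 = -35295/2 ≈ -17648.)
U = -6018382335/2 (U = (-4174 + 32509)*(((-18581 + 30038) - 35295/2) - 100010) = 28335*((11457 - 35295/2) - 100010) = 28335*(-12381/2 - 100010) = 28335*(-212401/2) = -6018382335/2 ≈ -3.0092e+9)
t = 30276 (t = 174² = 30276)
h = -6018321783/2 (h = -6018382335/2 + 30276 = -6018321783/2 ≈ -3.0092e+9)
h - P = -6018321783/2 - 1*(-27146) = -6018321783/2 + 27146 = -6018267491/2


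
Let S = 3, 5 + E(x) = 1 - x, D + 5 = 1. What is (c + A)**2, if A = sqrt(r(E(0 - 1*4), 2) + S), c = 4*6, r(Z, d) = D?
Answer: (24 + I)**2 ≈ 575.0 + 48.0*I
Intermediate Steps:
D = -4 (D = -5 + 1 = -4)
E(x) = -4 - x (E(x) = -5 + (1 - x) = -4 - x)
r(Z, d) = -4
c = 24
A = I (A = sqrt(-4 + 3) = sqrt(-1) = I ≈ 1.0*I)
(c + A)**2 = (24 + I)**2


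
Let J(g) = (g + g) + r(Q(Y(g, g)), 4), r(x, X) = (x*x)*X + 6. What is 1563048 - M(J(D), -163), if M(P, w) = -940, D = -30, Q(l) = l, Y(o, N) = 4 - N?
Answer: 1563988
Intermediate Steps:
r(x, X) = 6 + X*x² (r(x, X) = x²*X + 6 = X*x² + 6 = 6 + X*x²)
J(g) = 6 + 2*g + 4*(4 - g)² (J(g) = (g + g) + (6 + 4*(4 - g)²) = 2*g + (6 + 4*(4 - g)²) = 6 + 2*g + 4*(4 - g)²)
1563048 - M(J(D), -163) = 1563048 - 1*(-940) = 1563048 + 940 = 1563988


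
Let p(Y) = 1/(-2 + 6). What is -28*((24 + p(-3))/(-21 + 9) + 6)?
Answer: -1337/12 ≈ -111.42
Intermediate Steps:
p(Y) = 1/4
-28*((24 + p(-3))/(-21 + 9) + 6) = -28*((24 + 1/4)/(-21 + 9) + 6) = -28*((97/4)/(-12) + 6) = -28*((97/4)*(-1/12) + 6) = -28*(-97/48 + 6) = -28*191/48 = -1337/12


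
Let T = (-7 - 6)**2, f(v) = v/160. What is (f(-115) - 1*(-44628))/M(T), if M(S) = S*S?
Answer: 1428073/913952 ≈ 1.5625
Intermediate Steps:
f(v) = v/160 (f(v) = v*(1/160) = v/160)
T = 169 (T = (-13)**2 = 169)
M(S) = S**2
(f(-115) - 1*(-44628))/M(T) = ((1/160)*(-115) - 1*(-44628))/(169**2) = (-23/32 + 44628)/28561 = (1428073/32)*(1/28561) = 1428073/913952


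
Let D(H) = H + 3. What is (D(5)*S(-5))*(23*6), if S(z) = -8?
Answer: -8832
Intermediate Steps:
D(H) = 3 + H
(D(5)*S(-5))*(23*6) = ((3 + 5)*(-8))*(23*6) = (8*(-8))*138 = -64*138 = -8832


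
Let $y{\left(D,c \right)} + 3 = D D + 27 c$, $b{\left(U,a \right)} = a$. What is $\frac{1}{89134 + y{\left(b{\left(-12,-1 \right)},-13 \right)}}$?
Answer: $\frac{1}{88781} \approx 1.1264 \cdot 10^{-5}$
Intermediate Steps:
$y{\left(D,c \right)} = -3 + D^{2} + 27 c$ ($y{\left(D,c \right)} = -3 + \left(D D + 27 c\right) = -3 + \left(D^{2} + 27 c\right) = -3 + D^{2} + 27 c$)
$\frac{1}{89134 + y{\left(b{\left(-12,-1 \right)},-13 \right)}} = \frac{1}{89134 + \left(-3 + \left(-1\right)^{2} + 27 \left(-13\right)\right)} = \frac{1}{89134 - 353} = \frac{1}{88781}$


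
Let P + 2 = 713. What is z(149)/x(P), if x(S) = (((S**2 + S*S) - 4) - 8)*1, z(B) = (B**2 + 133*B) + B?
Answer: 42167/1011030 ≈ 0.041707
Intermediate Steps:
z(B) = B**2 + 134*B
P = 711 (P = -2 + 713 = 711)
x(S) = -12 + 2*S**2 (x(S) = (((S**2 + S**2) - 4) - 8)*1 = ((2*S**2 - 4) - 8)*1 = ((-4 + 2*S**2) - 8)*1 = (-12 + 2*S**2)*1 = -12 + 2*S**2)
z(149)/x(P) = (149*(134 + 149))/(-12 + 2*711**2) = (149*283)/(-12 + 2*505521) = 42167/(-12 + 1011042) = 42167/1011030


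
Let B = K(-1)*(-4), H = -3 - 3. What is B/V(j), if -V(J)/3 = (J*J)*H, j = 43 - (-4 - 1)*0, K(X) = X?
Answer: 2/16641 ≈ 0.00012019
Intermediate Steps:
H = -6
j = 43 (j = 43 - (-5)*0 = 43 - 1*0 = 43 + 0 = 43)
B = 4 (B = -1*(-4) = 4)
V(J) = 18*J**2 (V(J) = -3*J*J*(-6) = -3*J**2*(-6) = -(-18)*J**2 = 18*J**2)
B/V(j) = 4/((18*43**2)) = 4/((18*1849)) = 4/33282 = 4*(1/33282) = 2/16641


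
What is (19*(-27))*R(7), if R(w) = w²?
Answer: -25137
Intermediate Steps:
(19*(-27))*R(7) = (19*(-27))*7² = -513*49 = -25137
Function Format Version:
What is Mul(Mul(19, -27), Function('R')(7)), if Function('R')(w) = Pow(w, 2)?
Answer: -25137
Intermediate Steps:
Mul(Mul(19, -27), Function('R')(7)) = Mul(Mul(19, -27), Pow(7, 2)) = Mul(-513, 49) = -25137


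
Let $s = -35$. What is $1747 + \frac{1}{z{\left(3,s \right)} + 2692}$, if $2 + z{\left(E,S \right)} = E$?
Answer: $\frac{4704672}{2693} \approx 1747.0$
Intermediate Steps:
$z{\left(E,S \right)} = -2 + E$
$1747 + \frac{1}{z{\left(3,s \right)} + 2692} = 1747 + \frac{1}{\left(-2 + 3\right) + 2692} = 1747 + \frac{1}{1 + 2692} = 1747 + \frac{1}{2693} = \frac{4704672}{2693}$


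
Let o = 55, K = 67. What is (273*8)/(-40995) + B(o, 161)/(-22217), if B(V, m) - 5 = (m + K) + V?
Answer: -20109496/303595305 ≈ -0.066238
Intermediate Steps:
B(V, m) = 72 + V + m (B(V, m) = 5 + ((m + 67) + V) = 5 + ((67 + m) + V) = 5 + (67 + V + m) = 72 + V + m)
(273*8)/(-40995) + B(o, 161)/(-22217) = (273*8)/(-40995) + (72 + 55 + 161)/(-22217) = 2184*(-1/40995) + 288*(-1/22217) = -728/13665 - 288/22217 = -20109496/303595305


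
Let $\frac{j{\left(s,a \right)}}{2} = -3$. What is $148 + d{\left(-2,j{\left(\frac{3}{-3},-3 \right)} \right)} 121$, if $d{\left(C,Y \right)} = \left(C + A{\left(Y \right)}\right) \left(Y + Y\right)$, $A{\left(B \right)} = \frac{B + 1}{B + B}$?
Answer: $2447$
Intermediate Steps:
$A{\left(B \right)} = \frac{1 + B}{2 B}$
$j{\left(s,a \right)} = -6$ ($j{\left(s,a \right)} = 2 \left(-3\right) = -6$)
$d{\left(C,Y \right)} = 2 Y \left(C + \frac{1 + Y}{2 Y}\right)$ ($d{\left(C,Y \right)} = \left(C + \frac{1 + Y}{2 Y}\right) \left(Y + Y\right) = \left(C + \frac{1 + Y}{2 Y}\right) 2 Y = 2 Y \left(C + \frac{1 + Y}{2 Y}\right)$)
$148 + d{\left(-2,j{\left(\frac{3}{-3},-3 \right)} \right)} 121 = 148 + \left(1 - 6 + 2 \left(-2\right) \left(-6\right)\right) 121 = 148 + \left(1 - 6 + 24\right) 121 = 148 + 19 \cdot 121 = 148 + 2299 = 2447$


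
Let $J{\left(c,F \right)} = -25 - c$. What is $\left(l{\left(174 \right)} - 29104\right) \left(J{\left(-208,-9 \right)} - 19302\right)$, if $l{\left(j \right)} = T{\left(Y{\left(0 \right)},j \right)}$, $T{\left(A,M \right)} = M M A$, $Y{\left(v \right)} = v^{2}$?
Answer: $556439376$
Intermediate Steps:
$T{\left(A,M \right)} = A M^{2}$ ($T{\left(A,M \right)} = M^{2} A = A M^{2}$)
$l{\left(j \right)} = 0$ ($l{\left(j \right)} = 0^{2} j^{2} = 0 j^{2} = 0$)
$\left(l{\left(174 \right)} - 29104\right) \left(J{\left(-208,-9 \right)} - 19302\right) = \left(0 - 29104\right) \left(\left(-25 - -208\right) - 19302\right) = - 29104 \left(\left(-25 + 208\right) - 19302\right) = - 29104 \left(183 - 19302\right) = \left(-29104\right) \left(-19119\right) = 556439376$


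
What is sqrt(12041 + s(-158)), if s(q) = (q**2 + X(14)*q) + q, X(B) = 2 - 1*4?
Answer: sqrt(37163) ≈ 192.78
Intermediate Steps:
X(B) = -2 (X(B) = 2 - 4 = -2)
s(q) = q**2 - q (s(q) = (q**2 - 2*q) + q = q**2 - q)
sqrt(12041 + s(-158)) = sqrt(12041 - 158*(-1 - 158)) = sqrt(12041 - 158*(-159)) = sqrt(12041 + 25122) = sqrt(37163)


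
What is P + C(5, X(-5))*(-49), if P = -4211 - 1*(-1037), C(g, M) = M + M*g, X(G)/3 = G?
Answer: 1236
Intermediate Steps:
X(G) = 3*G
P = -3174 (P = -4211 + 1037 = -3174)
P + C(5, X(-5))*(-49) = -3174 + ((3*(-5))*(1 + 5))*(-49) = -3174 - 15*6*(-49) = -3174 - 90*(-49) = -3174 + 4410 = 1236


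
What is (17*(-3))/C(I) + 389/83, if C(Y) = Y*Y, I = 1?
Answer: -3844/83 ≈ -46.313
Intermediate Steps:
C(Y) = Y²
(17*(-3))/C(I) + 389/83 = (17*(-3))/(1²) + 389/83 = -51/1 + 389*(1/83) = -51*1 + 389/83 = -51 + 389/83 = -3844/83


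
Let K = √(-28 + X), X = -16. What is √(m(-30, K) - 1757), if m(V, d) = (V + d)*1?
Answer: √(-1787 + 2*I*√11) ≈ 0.07846 + 42.273*I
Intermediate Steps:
K = 2*I*√11 (K = √(-28 - 16) = √(-44) = 2*I*√11 ≈ 6.6332*I)
m(V, d) = V + d
√(m(-30, K) - 1757) = √((-30 + 2*I*√11) - 1757) = √(-1787 + 2*I*√11)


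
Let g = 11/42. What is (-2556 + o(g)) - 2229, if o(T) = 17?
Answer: -4768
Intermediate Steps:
g = 11/42 (g = 11*(1/42) = 11/42 ≈ 0.26190)
(-2556 + o(g)) - 2229 = (-2556 + 17) - 2229 = -2539 - 2229 = -4768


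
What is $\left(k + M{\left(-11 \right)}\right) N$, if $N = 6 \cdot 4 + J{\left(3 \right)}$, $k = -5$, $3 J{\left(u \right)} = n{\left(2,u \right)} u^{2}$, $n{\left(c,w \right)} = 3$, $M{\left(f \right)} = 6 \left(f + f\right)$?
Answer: $-4521$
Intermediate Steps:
$M{\left(f \right)} = 12 f$ ($M{\left(f \right)} = 6 \cdot 2 f = 12 f$)
$J{\left(u \right)} = u^{2}$ ($J{\left(u \right)} = \frac{3 u^{2}}{3} = u^{2}$)
$N = 33$ ($N = 6 \cdot 4 + 3^{2} = 24 + 9 = 33$)
$\left(k + M{\left(-11 \right)}\right) N = \left(-5 + 12 \left(-11\right)\right) 33 = \left(-5 - 132\right) 33 = \left(-137\right) 33 = -4521$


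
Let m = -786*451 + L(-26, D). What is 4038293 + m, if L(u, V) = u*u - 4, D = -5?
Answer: 3684479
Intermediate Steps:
L(u, V) = -4 + u² (L(u, V) = u² - 4 = -4 + u²)
m = -353814 (m = -786*451 + (-4 + (-26)²) = -354486 + (-4 + 676) = -354486 + 672 = -353814)
4038293 + m = 4038293 - 353814 = 3684479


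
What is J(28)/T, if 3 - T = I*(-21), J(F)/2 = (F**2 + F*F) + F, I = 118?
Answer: 1064/827 ≈ 1.2866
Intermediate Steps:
J(F) = 2*F + 4*F**2 (J(F) = 2*((F**2 + F*F) + F) = 2*((F**2 + F**2) + F) = 2*(2*F**2 + F) = 2*(F + 2*F**2) = 2*F + 4*F**2)
T = 2481 (T = 3 - 118*(-21) = 3 - 1*(-2478) = 3 + 2478 = 2481)
J(28)/T = (2*28*(1 + 2*28))/2481 = (2*28*(1 + 56))*(1/2481) = (2*28*57)*(1/2481) = 3192*(1/2481) = 1064/827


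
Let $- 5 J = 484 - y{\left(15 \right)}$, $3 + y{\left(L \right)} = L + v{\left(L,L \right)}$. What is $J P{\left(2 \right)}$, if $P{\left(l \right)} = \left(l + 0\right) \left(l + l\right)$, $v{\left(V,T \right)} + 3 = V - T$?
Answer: $-760$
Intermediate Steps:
$v{\left(V,T \right)} = -3 + V - T$ ($v{\left(V,T \right)} = -3 - \left(T - V\right) = -3 + V - T$)
$y{\left(L \right)} = -6 + L$ ($y{\left(L \right)} = -3 + \left(L - 3\right) = -3 + \left(-3 + L\right) = -6 + L$)
$P{\left(l \right)} = 2 l^{2}$ ($P{\left(l \right)} = l 2 l = 2 l^{2}$)
$J = -95$ ($J = - \frac{484 - \left(-6 + 15\right)}{5} = - \frac{484 - 9}{5} = \left(- \frac{1}{5}\right) 475 = -95$)
$J P{\left(2 \right)} = - 95 \cdot 2 \cdot 2^{2} = - 95 \cdot 2 \cdot 4 = \left(-95\right) 8 = -760$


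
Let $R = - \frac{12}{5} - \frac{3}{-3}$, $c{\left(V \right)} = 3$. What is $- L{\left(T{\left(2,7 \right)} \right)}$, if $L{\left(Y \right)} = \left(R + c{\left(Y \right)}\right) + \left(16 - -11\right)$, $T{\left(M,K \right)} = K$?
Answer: $- \frac{143}{5} \approx -28.6$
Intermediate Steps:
$R = - \frac{7}{5}$ ($R = \left(-12\right) \frac{1}{5} - -1 = - \frac{12}{5} + 1 = - \frac{7}{5} \approx -1.4$)
$L{\left(Y \right)} = \frac{143}{5}$ ($L{\left(Y \right)} = \left(- \frac{7}{5} + 3\right) + \left(16 - -11\right) = \frac{8}{5} + \left(16 + 11\right) = \frac{8}{5} + 27 = \frac{143}{5}$)
$- L{\left(T{\left(2,7 \right)} \right)} = \left(-1\right) \frac{143}{5} = - \frac{143}{5}$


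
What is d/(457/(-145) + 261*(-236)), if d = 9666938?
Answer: -1401706010/8931877 ≈ -156.93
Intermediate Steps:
d/(457/(-145) + 261*(-236)) = 9666938/(457/(-145) + 261*(-236)) = 9666938/(457*(-1/145) - 61596) = 9666938/(-457/145 - 61596) = 9666938/(-8931877/145) = 9666938*(-145/8931877) = -1401706010/8931877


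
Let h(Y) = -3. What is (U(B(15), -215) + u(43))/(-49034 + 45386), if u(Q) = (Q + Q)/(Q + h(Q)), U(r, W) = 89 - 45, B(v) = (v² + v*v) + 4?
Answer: -923/72960 ≈ -0.012651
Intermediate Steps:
B(v) = 4 + 2*v² (B(v) = (v² + v²) + 4 = 2*v² + 4 = 4 + 2*v²)
U(r, W) = 44
u(Q) = 2*Q/(-3 + Q) (u(Q) = (Q + Q)/(Q - 3) = (2*Q)/(-3 + Q) = 2*Q/(-3 + Q))
(U(B(15), -215) + u(43))/(-49034 + 45386) = (44 + 2*43/(-3 + 43))/(-49034 + 45386) = (44 + 2*43/40)/(-3648) = (44 + 2*43*(1/40))*(-1/3648) = (44 + 43/20)*(-1/3648) = (923/20)*(-1/3648) = -923/72960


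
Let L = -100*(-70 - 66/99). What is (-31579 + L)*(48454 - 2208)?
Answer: -3400792102/3 ≈ -1.1336e+9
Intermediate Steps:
L = 21200/3 (L = -100*(-70 - 66*1/99) = -100*(-70 - 2/3) = -100*(-212/3) = 21200/3 ≈ 7066.7)
(-31579 + L)*(48454 - 2208) = (-31579 + 21200/3)*(48454 - 2208) = -73537/3*46246 = -3400792102/3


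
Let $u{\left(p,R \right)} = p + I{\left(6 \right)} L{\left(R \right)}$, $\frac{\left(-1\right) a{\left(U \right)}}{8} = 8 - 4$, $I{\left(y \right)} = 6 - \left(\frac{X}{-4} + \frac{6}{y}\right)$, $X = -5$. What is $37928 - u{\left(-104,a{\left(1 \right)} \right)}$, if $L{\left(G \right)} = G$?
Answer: $38152$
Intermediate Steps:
$I{\left(y \right)} = \frac{19}{4} - \frac{6}{y}$ ($I{\left(y \right)} = 6 - \left(- \frac{5}{-4} + \frac{6}{y}\right) = 6 - \left(\left(-5\right) \left(- \frac{1}{4}\right) + \frac{6}{y}\right) = 6 - \left(\frac{5}{4} + \frac{6}{y}\right) = \frac{19}{4} - \frac{6}{y}$)
$a{\left(U \right)} = -32$ ($a{\left(U \right)} = - 8 \left(8 - 4\right) = \left(-8\right) 4 = -32$)
$u{\left(p,R \right)} = p + \frac{15 R}{4}$ ($u{\left(p,R \right)} = p + \left(\frac{19}{4} - \frac{6}{6}\right) R = p + \left(\frac{19}{4} - 1\right) R = p + \frac{15 R}{4}$)
$37928 - u{\left(-104,a{\left(1 \right)} \right)} = 37928 - \left(-104 + \frac{15}{4} \left(-32\right)\right) = 37928 - \left(-104 - 120\right) = 37928 - -224 = 37928 + 224 = 38152$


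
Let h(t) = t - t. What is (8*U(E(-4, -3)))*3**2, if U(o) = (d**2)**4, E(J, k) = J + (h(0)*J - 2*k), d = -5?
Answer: 28125000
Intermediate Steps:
h(t) = 0
E(J, k) = J - 2*k (E(J, k) = J + (0*J - 2*k) = J + (0 - 2*k) = J - 2*k)
U(o) = 390625 (U(o) = ((-5)**2)**4 = 25**4 = 390625)
(8*U(E(-4, -3)))*3**2 = (8*390625)*3**2 = 3125000*9 = 28125000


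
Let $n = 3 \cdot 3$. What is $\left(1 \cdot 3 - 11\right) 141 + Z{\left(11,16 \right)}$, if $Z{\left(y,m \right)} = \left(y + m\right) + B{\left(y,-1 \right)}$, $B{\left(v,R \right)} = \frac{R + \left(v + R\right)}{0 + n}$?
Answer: $-1100$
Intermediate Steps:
$n = 9$
$B{\left(v,R \right)} = \frac{v}{9} + \frac{2 R}{9}$ ($B{\left(v,R \right)} = \frac{R + \left(v + R\right)}{0 + 9} = \frac{R + \left(R + v\right)}{9} = \left(v + 2 R\right) \frac{1}{9} = \frac{v}{9} + \frac{2 R}{9}$)
$Z{\left(y,m \right)} = - \frac{2}{9} + m + \frac{10 y}{9}$ ($Z{\left(y,m \right)} = \left(y + m\right) + \left(\frac{y}{9} + \frac{2}{9} \left(-1\right)\right) = \left(m + y\right) + \left(\frac{y}{9} - \frac{2}{9}\right) = \left(m + y\right) + \left(- \frac{2}{9} + \frac{y}{9}\right) = - \frac{2}{9} + m + \frac{10 y}{9}$)
$\left(1 \cdot 3 - 11\right) 141 + Z{\left(11,16 \right)} = \left(1 \cdot 3 - 11\right) 141 + \left(- \frac{2}{9} + 16 + \frac{10}{9} \cdot 11\right) = \left(3 - 11\right) 141 + \left(- \frac{2}{9} + 16 + \frac{110}{9}\right) = \left(-8\right) 141 + 28 = -1128 + 28 = -1100$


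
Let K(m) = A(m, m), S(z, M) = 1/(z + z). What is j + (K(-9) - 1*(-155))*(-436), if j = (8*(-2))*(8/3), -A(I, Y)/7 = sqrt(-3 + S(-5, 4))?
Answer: -202868/3 + 1526*I*sqrt(310)/5 ≈ -67623.0 + 5373.6*I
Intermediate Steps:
S(z, M) = 1/(2*z)
A(I, Y) = -7*I*sqrt(310)/10 (A(I, Y) = -7*sqrt(-3 + (1/2)/(-5)) = -7*sqrt(-3 + (1/2)*(-1/5)) = -7*sqrt(-3 - 1/10) = -7*I*sqrt(310)/10)
K(m) = -7*I*sqrt(310)/10
j = -128/3 ≈ -42.667
j + (K(-9) - 1*(-155))*(-436) = -128/3 + (-7*I*sqrt(310)/10 - 1*(-155))*(-436) = -128/3 + (-7*I*sqrt(310)/10 + 155)*(-436) = -128/3 + (155 - 7*I*sqrt(310)/10)*(-436) = -128/3 + (-67580 + 1526*I*sqrt(310)/5) = -202868/3 + 1526*I*sqrt(310)/5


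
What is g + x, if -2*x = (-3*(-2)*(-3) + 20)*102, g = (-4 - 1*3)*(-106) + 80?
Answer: 720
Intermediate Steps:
g = 822 (g = (-4 - 3)*(-106) + 80 = -7*(-106) + 80 = 742 + 80 = 822)
x = -102 (x = -(-3*(-2)*(-3) + 20)*102/2 = -(6*(-3) + 20)*102/2 = -(-18 + 20)*102/2 = -102 ≈ -102.00)
g + x = 822 - 102 = 720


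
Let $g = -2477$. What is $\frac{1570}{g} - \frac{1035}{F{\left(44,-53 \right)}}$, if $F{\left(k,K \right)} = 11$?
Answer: $- \frac{2580965}{27247} \approx -94.725$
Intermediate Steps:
$\frac{1570}{g} - \frac{1035}{F{\left(44,-53 \right)}} = \frac{1570}{-2477} - \frac{1035}{11} = 1570 \left(- \frac{1}{2477}\right) - \frac{1035}{11} = - \frac{1570}{2477} - \frac{1035}{11} = - \frac{2580965}{27247}$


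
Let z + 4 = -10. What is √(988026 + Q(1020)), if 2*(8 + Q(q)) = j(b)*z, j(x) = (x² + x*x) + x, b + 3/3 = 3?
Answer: 6*√27443 ≈ 993.96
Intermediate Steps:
b = 2 (b = -1 + 3 = 2)
z = -14 (z = -4 - 10 = -14)
j(x) = x + 2*x² (j(x) = (x² + x²) + x = 2*x² + x = x + 2*x²)
Q(q) = -78 (Q(q) = -8 + ((2*(1 + 2*2))*(-14))/2 = -8 + ((2*(1 + 4))*(-14))/2 = -8 + ((2*5)*(-14))/2 = -8 + (10*(-14))/2 = -8 + (½)*(-140) = -8 - 70 = -78)
√(988026 + Q(1020)) = √(988026 - 78) = √987948 = 6*√27443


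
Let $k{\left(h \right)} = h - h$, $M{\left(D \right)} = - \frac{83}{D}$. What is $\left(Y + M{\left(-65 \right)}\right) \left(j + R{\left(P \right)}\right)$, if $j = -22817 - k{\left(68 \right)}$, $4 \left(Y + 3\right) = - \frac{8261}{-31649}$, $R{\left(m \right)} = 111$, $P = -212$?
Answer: $\frac{154875207811}{4114370} \approx 37643.0$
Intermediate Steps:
$k{\left(h \right)} = 0$
$Y = - \frac{371527}{126596}$ ($Y = -3 + \frac{\left(-8261\right) \frac{1}{-31649}}{4} = -3 + \frac{\left(-8261\right) \left(- \frac{1}{31649}\right)}{4} = -3 + \frac{1}{4} \cdot \frac{8261}{31649} = -3 + \frac{8261}{126596} = - \frac{371527}{126596} \approx -2.9347$)
$j = -22817$ ($j = -22817 - 0 = -22817 + 0 = -22817$)
$\left(Y + M{\left(-65 \right)}\right) \left(j + R{\left(P \right)}\right) = \left(- \frac{371527}{126596} - \frac{83}{-65}\right) \left(-22817 + 111\right) = \left(- \frac{371527}{126596} - - \frac{83}{65}\right) \left(-22706\right) = \left(- \frac{371527}{126596} + \frac{83}{65}\right) \left(-22706\right) = \left(- \frac{13641787}{8228740}\right) \left(-22706\right) = \frac{154875207811}{4114370}$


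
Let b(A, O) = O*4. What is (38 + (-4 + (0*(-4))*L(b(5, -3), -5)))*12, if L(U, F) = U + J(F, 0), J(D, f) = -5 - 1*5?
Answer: 408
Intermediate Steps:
b(A, O) = 4*O
J(D, f) = -10 (J(D, f) = -5 - 5 = -10)
L(U, F) = -10 + U (L(U, F) = U - 10 = -10 + U)
(38 + (-4 + (0*(-4))*L(b(5, -3), -5)))*12 = (38 + (-4 + (0*(-4))*(-10 + 4*(-3))))*12 = (38 + (-4 + 0*(-10 - 12)))*12 = (38 + (-4 + 0*(-22)))*12 = (38 + (-4 + 0))*12 = (38 - 4)*12 = 34*12 = 408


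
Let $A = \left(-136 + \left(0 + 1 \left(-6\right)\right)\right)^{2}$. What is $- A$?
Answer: $-20164$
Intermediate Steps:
$A = 20164$ ($A = \left(-136 + \left(0 - 6\right)\right)^{2} = \left(-136 - 6\right)^{2} = \left(-142\right)^{2} = 20164$)
$- A = \left(-1\right) 20164 = -20164$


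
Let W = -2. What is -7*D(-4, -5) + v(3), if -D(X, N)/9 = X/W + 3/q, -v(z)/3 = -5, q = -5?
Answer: 516/5 ≈ 103.20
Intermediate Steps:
v(z) = 15 (v(z) = -3*(-5) = 15)
D(X, N) = 27/5 + 9*X/2 (D(X, N) = -9*(X/(-2) + 3/(-5)) = -9*(X*(-½) + 3*(-⅕)) = -9*(-X/2 - ⅗) = -9*(-⅗ - X/2) = 27/5 + 9*X/2)
-7*D(-4, -5) + v(3) = -7*(27/5 + (9/2)*(-4)) + 15 = -7*(27/5 - 18) + 15 = -7*(-63/5) + 15 = 441/5 + 15 = 516/5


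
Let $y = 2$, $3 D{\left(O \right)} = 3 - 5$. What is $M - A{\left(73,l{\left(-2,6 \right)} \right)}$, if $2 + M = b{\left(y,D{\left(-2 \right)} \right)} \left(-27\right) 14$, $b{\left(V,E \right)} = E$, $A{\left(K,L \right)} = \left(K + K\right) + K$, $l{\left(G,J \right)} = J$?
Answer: $31$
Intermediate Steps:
$D{\left(O \right)} = - \frac{2}{3}$ ($D{\left(O \right)} = \frac{3 - 5}{3} = \frac{1}{3} \left(-2\right) = - \frac{2}{3}$)
$A{\left(K,L \right)} = 3 K$ ($A{\left(K,L \right)} = 2 K + K = 3 K$)
$M = 250$ ($M = -2 + \left(- \frac{2}{3}\right) \left(-27\right) 14 = -2 + 18 \cdot 14 = -2 + 252 = 250$)
$M - A{\left(73,l{\left(-2,6 \right)} \right)} = 250 - 3 \cdot 73 = 250 - 219 = 31$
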